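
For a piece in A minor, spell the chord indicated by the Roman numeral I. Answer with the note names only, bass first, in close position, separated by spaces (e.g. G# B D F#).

A C# E

I is the major tonic (Picardy third), borrowed from the parallel major. In A minor that root is A.
So the chord is A-C#-E, a major triad.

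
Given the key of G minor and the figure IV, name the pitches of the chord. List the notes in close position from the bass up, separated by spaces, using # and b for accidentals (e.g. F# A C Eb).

C E G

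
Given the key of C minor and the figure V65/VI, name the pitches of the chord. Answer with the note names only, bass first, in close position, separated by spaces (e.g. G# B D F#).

The slash means an applied dominant: we want the dominant of VI. In C minor, VI is Ab major, and its dominant is built on Eb.
Building a dominant seventh chord on Eb gives Eb-G-Bb-Db.
The figured bass 65 indicates first inversion, placing the third (G) in the bass: G-Bb-Db-Eb.

G Bb Db Eb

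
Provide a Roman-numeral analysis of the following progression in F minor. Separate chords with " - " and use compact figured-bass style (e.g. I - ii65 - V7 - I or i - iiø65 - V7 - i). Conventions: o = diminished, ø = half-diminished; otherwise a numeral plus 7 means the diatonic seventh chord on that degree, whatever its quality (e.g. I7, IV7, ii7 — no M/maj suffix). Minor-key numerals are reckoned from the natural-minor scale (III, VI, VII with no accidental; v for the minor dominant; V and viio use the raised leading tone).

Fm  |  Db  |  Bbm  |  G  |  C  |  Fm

i - VI - iv - V/V - V - i

Fm: minor triad on F = scale degree 1 → i.
Db has root Db, degree 6 in F minor, so VI.
Bbm has root Bb, degree 4 in F minor, so iv.
G: a major triad on G, the applied dominant of V → V/V.
C: major triad on C = scale degree 5 → V.
Fm has root F, degree 1 in F minor, so i.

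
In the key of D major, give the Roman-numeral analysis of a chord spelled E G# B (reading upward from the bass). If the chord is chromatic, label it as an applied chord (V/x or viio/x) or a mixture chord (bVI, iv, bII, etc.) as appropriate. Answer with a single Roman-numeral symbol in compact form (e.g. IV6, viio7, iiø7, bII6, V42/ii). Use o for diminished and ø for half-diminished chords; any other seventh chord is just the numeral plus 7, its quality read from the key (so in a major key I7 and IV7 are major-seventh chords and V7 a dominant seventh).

V/V

Stacked in thirds the chord is E-G#-B: a major triad on E.
E is not a diatonic chord root with this quality in D major, but it lies a perfect fifth above A (V), so the chord functions as an applied dominant of V.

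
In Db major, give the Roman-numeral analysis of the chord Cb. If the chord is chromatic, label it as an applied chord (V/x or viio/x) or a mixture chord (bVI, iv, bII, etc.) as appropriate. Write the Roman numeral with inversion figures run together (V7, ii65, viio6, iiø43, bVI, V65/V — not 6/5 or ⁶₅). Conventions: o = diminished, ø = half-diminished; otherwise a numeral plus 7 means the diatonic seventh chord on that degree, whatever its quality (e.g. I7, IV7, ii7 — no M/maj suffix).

bVII

Stacked in thirds the chord is Cb-Eb-Gb: a major triad on Cb.
Cb is the lowered seventh degree of Db major (diatonic 7 would be C). This is a major triad on the lowered seventh degree (the subtonic), borrowed from the parallel minor.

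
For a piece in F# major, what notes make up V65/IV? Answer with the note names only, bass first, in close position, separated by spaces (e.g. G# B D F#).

A# C# E F#

V65/IV is a secondary dominant — the dominant seventh of IV. IV in F# major is B, so the applied chord's root is F#, a perfect fifth above.
Building a dominant seventh chord on F# gives F#-A#-C#-E.
The figured bass 65 indicates first inversion, placing the third (A#) in the bass: A#-C#-E-F#.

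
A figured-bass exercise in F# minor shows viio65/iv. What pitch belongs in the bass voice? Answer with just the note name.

The applied chord viio65/iv is rooted on A#: A#-C#-E-G.
The figure 65 means first inversion — the third is in the bass.

C#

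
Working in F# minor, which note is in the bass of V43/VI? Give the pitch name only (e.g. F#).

The applied chord V43/VI is rooted on A: A-C#-E-G.
The figure 43 means second inversion — the fifth is in the bass.

E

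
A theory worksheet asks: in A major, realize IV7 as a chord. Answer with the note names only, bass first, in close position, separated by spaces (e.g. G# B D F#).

D F# A C#

The numeral's case and figure indicate a major seventh chord. In A major its root, the subdominant, is D.
Stacking thirds from D gives D-F#-A-C#.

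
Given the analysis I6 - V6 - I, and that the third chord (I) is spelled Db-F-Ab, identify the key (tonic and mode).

Db major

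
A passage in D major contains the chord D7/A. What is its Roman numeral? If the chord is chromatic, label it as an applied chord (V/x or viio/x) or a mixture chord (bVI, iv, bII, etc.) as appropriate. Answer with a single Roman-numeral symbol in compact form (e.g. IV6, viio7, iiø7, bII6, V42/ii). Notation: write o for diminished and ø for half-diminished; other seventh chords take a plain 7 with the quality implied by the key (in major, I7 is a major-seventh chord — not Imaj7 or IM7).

V43/IV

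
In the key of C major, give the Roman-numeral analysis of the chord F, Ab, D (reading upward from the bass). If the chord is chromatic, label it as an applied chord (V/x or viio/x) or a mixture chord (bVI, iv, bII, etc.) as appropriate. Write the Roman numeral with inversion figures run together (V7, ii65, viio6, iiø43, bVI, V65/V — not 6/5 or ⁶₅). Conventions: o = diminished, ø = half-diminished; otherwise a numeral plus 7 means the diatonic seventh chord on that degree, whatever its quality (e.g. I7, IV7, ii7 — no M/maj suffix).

iio6

The pitches D-F-Ab form a diminished triad rooted on D.
D is the second degree of C major. This is the diminished supertonic triad, borrowed from the parallel minor.
With F in the bass the chord is in first inversion, so the figured bass is 6.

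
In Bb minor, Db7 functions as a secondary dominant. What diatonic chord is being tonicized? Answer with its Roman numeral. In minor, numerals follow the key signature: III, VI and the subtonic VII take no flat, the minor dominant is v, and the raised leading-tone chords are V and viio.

The chord is a dominant seventh chord on Db.
A dominant resolves down a perfect fifth: Db → Gb. In Bb minor, Gb is scale degree 6, i.e. VI.

VI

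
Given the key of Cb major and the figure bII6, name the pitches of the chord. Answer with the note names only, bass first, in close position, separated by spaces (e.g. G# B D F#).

bII6 is the Neapolitan sixth — a major triad on the lowered second degree, here in its customary first inversion. In Cb major that root is Dbb.
So the chord is Dbb-Fb-Abb, a major triad.
With the 6 figure the chord is in first inversion; from the bass Fb upward in close position it reads Fb-Abb-Dbb.

Fb Abb Dbb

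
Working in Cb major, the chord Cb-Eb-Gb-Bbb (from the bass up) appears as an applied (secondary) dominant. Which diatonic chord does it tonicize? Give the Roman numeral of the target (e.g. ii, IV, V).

IV

The chord is a dominant seventh chord on Cb.
A dominant resolves down a perfect fifth: Cb → Fb. In Cb major, Fb is scale degree 4, i.e. IV.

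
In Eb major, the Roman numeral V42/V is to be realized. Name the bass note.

Eb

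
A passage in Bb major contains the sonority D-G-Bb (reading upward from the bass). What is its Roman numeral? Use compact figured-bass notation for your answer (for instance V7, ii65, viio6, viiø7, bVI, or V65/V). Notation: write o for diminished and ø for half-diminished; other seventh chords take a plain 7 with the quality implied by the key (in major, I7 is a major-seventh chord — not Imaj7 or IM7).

The pitches G-Bb-D form a minor triad rooted on G.
In Bb major, G is the submediant; the diatonic minor triad there is vi.
With D in the bass the chord is in second inversion, so the figured bass is 64.

vi64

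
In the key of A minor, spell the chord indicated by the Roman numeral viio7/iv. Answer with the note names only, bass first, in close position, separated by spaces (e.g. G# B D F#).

The slash marks an applied leading-tone chord: viio of iv. In A minor, iv is D, so the leading tone to it is C#, a half step below.
Building a fully diminished seventh chord on C# gives C#-E-G-Bb.

C# E G Bb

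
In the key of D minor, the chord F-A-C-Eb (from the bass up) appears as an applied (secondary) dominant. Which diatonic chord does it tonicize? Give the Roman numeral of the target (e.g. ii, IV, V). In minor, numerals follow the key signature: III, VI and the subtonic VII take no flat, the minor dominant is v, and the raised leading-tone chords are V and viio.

VI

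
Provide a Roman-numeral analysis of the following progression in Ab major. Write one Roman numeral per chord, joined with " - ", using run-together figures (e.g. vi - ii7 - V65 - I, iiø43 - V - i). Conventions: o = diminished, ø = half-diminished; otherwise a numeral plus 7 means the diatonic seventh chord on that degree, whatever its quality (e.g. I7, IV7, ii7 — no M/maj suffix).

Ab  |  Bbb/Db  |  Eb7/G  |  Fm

I - bII6 - V65 - vi

Ab: root Ab is the tonic; major triad there is I.
Bbb/Db is non-diatonic — a major triad on the lowered supertonic (Bbb): the Neapolitan sixth, bII6 (third, Db, in the bass — hence the 6).
Eb7/G: root Eb is the dominant; dominant seventh chord there is V65.
Fm: root F is the submediant; minor triad there is vi.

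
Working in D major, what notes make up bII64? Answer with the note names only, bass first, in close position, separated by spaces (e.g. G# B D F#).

Scale degree 2 in D major is E; lowering it a half step gives Eb. bII64 is the Neapolitan chord — a major triad on the lowered second degree.
So the chord is Eb-G-Bb, a major triad.
The figured bass 64 indicates second inversion, placing the fifth (Bb) in the bass: Bb-Eb-G.

Bb Eb G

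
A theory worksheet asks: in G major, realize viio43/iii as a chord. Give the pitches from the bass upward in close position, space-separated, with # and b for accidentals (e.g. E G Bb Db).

viio43/iii is a secondary leading-tone chord. The target iii is B in G major; the applied chord is rooted a semitone below, on A#.
Building a fully diminished seventh chord on A# gives A#-C#-E-G.
The figured bass 43 indicates second inversion, placing the fifth (E) in the bass: E-G-A#-C#.

E G A# C#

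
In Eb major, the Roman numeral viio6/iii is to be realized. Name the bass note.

A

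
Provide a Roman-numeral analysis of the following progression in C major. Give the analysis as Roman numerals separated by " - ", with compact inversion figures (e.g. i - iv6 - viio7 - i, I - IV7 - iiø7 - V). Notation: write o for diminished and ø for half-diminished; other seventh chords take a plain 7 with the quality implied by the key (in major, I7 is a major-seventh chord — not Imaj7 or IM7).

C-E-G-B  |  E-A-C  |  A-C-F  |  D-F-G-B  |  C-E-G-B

I7 - vi64 - IV6 - V43 - I7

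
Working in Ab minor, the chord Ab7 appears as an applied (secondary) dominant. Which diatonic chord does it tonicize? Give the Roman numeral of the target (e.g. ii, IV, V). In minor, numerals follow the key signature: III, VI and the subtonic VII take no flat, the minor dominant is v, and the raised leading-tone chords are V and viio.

iv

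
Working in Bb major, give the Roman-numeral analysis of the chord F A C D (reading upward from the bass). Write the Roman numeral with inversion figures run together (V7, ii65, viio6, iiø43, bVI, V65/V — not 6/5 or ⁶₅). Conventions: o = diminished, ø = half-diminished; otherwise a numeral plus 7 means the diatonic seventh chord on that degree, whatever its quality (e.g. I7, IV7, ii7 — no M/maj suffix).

iii65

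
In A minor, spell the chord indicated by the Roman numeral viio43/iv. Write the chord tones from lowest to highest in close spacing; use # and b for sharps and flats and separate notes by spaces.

G Bb C# E

viio43/iv is a secondary leading-tone chord. The target iv is D in A minor; the applied chord is rooted a semitone below, on C#.
Building a fully diminished seventh chord on C# gives C#-E-G-Bb.
The figured bass 43 indicates second inversion, placing the fifth (G) in the bass: G-Bb-C#-E.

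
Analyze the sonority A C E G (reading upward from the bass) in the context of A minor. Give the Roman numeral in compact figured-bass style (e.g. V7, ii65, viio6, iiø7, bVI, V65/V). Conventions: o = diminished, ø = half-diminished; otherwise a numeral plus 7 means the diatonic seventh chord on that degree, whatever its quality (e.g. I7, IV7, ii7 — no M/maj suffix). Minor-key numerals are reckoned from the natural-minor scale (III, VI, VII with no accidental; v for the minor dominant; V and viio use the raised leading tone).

i7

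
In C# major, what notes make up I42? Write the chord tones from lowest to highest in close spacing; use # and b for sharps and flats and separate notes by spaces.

B# C# E# G#

The numeral's case and figure indicate a major seventh chord. In C# major its root, the tonic, is C#.
Stacking thirds from C# gives C#-E#-G#-B#.
The figured bass 42 indicates third inversion, placing the seventh (B#) in the bass: B#-C#-E#-G#.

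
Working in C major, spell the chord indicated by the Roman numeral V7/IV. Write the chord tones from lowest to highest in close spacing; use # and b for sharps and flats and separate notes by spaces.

C E G Bb

The slash means an applied dominant: we want the dominant of IV. In C major, IV is F major, and its dominant is built on C.
Building a dominant seventh chord on C gives C-E-G-Bb.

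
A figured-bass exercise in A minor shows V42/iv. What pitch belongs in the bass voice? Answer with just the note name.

G

The applied chord V42/iv is rooted on A: A-C#-E-G.
The figure 42 means third inversion — the seventh is in the bass.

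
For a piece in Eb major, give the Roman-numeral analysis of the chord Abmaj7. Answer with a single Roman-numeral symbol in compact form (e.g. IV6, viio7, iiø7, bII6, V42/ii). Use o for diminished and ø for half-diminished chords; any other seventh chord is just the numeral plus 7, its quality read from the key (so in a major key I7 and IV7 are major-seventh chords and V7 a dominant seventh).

The pitches Ab-C-Eb-G form a major seventh chord rooted on Ab.
In Eb major, Ab is the subdominant; the diatonic major seventh chord there is IV7.

IV7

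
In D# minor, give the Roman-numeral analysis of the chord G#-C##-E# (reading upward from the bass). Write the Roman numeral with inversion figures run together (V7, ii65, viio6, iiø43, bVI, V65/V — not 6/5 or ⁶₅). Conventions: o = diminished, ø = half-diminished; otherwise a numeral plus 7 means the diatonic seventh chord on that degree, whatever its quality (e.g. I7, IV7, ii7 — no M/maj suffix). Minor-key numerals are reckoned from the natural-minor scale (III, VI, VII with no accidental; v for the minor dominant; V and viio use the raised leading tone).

viio64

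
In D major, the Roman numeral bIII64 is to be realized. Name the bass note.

bIII in D major has root F; the chord is F-A-C.
The figure 64 means second inversion — the fifth is in the bass.

C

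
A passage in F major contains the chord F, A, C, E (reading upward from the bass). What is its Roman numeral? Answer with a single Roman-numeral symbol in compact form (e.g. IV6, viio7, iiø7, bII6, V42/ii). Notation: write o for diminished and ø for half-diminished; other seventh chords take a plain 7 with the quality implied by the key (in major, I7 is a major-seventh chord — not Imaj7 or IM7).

I7

Stacked in thirds the chord is F-A-C-E: a major seventh chord on F.
F is scale degree 1 in F major, and a major seventh chord on that degree is written I7.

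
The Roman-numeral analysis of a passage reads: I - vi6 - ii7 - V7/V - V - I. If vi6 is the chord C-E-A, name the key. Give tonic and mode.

vi6 is given as C-E-A — a minor triad with root A.
If A is scale degree 6 and the mode makes that degree carry a minor triad, the tonic is C and the mode is major.

C major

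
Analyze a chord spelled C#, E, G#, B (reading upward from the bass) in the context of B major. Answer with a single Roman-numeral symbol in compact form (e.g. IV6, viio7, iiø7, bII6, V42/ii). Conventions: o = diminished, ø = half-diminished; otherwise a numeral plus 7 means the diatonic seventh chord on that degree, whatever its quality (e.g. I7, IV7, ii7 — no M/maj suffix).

Stacked in thirds the chord is C#-E-G#-B: a minor seventh chord on C#.
C# is scale degree 2 in B major, and a minor seventh chord on that degree is written ii7.

ii7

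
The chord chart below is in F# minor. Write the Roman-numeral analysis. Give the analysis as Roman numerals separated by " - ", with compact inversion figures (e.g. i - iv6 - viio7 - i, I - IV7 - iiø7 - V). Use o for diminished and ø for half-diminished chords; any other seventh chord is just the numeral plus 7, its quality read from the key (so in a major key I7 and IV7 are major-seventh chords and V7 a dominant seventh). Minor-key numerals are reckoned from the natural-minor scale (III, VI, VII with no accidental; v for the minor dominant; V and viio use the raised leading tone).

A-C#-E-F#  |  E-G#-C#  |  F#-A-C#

i65 - v6 - i

A-C#-E-F# has root F#, degree 1 in F# minor, so i65.
E-G#-C# has root C#, degree 5 in F# minor, so v6.
F#-A-C#: minor triad on F# = scale degree 1 → i.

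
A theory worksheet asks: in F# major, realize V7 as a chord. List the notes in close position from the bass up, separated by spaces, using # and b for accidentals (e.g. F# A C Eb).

C# E# G# B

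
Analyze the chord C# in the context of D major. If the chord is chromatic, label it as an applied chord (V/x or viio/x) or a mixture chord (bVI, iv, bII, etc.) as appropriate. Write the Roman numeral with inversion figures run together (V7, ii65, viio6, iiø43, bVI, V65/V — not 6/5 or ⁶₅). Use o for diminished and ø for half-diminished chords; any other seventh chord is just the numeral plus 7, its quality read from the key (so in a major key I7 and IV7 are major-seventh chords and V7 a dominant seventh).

V/iii

Stacked in thirds the chord is C#-E#-G#: a major triad on C#.
C# is not a diatonic chord root with this quality in D major, but it lies a perfect fifth above F# (iii), so the chord functions as an applied dominant of iii.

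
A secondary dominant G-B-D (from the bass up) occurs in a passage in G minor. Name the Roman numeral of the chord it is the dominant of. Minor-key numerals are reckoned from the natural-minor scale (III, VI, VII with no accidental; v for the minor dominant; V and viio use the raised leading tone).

iv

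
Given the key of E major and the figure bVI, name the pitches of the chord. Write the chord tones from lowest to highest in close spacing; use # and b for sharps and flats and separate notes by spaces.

bVI is a major triad on the lowered sixth degree, borrowed from the parallel minor. In E major that root is C.
So the chord is C-E-G.

C E G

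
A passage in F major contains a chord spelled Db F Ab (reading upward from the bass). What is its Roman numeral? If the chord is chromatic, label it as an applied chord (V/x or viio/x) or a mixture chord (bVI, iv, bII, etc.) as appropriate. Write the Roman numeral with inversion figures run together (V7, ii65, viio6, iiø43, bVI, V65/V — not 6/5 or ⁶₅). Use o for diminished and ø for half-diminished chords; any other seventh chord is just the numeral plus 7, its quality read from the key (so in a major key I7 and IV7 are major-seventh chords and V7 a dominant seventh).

The pitches Db-F-Ab form a major triad rooted on Db.
Db is the lowered sixth degree of F major (diatonic 6 would be D). This is a major triad on the lowered sixth degree, borrowed from the parallel minor.

bVI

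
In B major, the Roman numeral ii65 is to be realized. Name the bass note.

ii in B major has root C#; the chord is C#-E-G#-B.
The figure 65 means first inversion — the third is in the bass.

E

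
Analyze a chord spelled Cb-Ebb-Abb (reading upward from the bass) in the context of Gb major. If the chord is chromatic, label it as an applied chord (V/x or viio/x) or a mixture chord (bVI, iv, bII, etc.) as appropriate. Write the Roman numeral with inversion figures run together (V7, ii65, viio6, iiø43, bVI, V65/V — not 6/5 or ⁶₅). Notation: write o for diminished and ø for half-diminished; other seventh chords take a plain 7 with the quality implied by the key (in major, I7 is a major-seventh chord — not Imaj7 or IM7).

bII6

The pitches Abb-Cb-Ebb form a major triad rooted on Abb.
Abb is the lowered second degree of Gb major (diatonic 2 would be Ab). This is the Neapolitan sixth — a major triad on the lowered second degree, here in its customary first inversion.
With Cb in the bass the chord is in first inversion, so the figured bass is 6.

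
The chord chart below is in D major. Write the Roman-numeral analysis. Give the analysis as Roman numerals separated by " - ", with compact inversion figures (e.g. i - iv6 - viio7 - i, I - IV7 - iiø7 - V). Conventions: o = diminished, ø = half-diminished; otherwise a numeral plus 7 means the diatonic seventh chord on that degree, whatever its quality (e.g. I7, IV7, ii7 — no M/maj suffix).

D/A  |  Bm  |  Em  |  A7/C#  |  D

D/A has root D, degree 1 in D major, so I64.
Bm: minor triad on B = scale degree 6 → vi.
Em has root E, degree 2 in D major, so ii.
A7/C#: root A is the dominant; dominant seventh chord there is V65.
D: major triad on D = scale degree 1 → I.

I64 - vi - ii - V65 - I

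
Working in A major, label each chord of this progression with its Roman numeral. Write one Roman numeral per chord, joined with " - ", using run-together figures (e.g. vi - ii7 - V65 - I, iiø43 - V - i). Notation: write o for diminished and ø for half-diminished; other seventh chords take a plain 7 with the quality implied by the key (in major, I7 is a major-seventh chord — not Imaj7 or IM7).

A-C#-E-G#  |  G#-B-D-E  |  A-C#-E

A-C#-E-G# has root A, degree 1 in A major, so I7.
G#-B-D-E: root E is the dominant; dominant seventh chord there is V65.
A-C#-E: root A is the tonic; major triad there is I.

I7 - V65 - I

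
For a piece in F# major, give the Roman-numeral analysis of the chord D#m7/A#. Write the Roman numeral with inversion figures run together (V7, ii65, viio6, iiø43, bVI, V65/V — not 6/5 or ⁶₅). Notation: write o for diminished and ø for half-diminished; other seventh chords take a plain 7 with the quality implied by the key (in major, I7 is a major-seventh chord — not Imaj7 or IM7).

vi43

Stacked in thirds the chord is D#-F#-A#-C#: a minor seventh chord on D#.
In F# major, D# is the submediant; the diatonic minor seventh chord there is vi7.
With A# in the bass the chord is in second inversion, so the figured bass is 43.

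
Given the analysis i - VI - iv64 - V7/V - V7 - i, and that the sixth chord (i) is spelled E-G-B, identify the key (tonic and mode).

E minor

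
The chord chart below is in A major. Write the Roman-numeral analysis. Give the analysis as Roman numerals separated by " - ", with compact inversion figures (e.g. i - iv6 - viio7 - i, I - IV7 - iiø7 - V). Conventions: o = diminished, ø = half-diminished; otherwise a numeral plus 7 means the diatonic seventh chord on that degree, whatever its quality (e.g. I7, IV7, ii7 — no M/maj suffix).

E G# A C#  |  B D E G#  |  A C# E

E-G#-A-C#: root A is the tonic; major seventh chord there is I43.
B-D-E-G# has root E, degree 5 in A major, so V43.
A-C#-E: major triad on A = scale degree 1 → I.

I43 - V43 - I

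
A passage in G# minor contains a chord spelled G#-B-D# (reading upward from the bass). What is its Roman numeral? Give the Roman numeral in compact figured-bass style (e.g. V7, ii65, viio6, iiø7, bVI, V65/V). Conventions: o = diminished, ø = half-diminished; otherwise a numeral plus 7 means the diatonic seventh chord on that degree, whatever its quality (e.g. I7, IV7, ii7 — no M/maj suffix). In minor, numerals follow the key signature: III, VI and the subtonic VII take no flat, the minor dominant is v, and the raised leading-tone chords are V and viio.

i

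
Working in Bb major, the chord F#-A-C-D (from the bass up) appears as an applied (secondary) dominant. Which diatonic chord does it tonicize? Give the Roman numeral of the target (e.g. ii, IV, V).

The chord is a dominant seventh chord on D.
A dominant resolves down a perfect fifth: D → G. In Bb major, G is scale degree 6, i.e. vi.

vi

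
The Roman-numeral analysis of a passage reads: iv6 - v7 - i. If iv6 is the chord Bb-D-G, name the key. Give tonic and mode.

D minor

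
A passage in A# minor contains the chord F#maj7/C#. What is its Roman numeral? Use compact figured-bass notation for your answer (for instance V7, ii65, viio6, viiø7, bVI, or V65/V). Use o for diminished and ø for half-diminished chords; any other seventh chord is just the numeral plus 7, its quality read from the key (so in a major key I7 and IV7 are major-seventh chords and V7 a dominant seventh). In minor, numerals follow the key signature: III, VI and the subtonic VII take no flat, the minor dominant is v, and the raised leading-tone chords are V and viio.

VI43

The pitches F#-A#-C#-E# form a major seventh chord rooted on F#.
F# is scale degree 6 in A# minor, and a major seventh chord on that degree is written VI7.
With C# in the bass the chord is in second inversion, so the figured bass is 43.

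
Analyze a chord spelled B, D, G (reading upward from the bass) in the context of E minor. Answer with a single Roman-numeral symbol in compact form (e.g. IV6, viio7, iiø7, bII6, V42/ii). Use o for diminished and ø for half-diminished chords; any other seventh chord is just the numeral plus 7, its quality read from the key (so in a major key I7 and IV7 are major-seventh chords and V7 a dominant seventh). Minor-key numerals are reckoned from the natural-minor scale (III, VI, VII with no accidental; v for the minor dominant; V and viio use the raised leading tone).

Stacked in thirds the chord is G-B-D: a major triad on G.
In E minor, G is the mediant; the diatonic major triad there is III.
With B in the bass the chord is in first inversion, so the figured bass is 6.

III6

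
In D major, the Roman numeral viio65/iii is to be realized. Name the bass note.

G#

The applied chord viio65/iii is rooted on E#: E#-G#-B-D.
The figure 65 means first inversion — the third is in the bass.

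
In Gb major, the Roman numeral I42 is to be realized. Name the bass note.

F

I in Gb major has root Gb; the chord is Gb-Bb-Db-F.
The figure 42 means third inversion — the seventh is in the bass.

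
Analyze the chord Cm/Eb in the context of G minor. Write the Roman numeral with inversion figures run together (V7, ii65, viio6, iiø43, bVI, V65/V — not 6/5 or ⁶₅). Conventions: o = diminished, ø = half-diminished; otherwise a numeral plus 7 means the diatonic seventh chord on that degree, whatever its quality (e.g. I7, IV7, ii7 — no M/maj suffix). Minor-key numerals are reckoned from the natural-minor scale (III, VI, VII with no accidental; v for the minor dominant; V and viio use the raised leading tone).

iv6

Stacked in thirds the chord is C-Eb-G: a minor triad on C.
In G minor, C is the subdominant; the diatonic minor triad there is iv.
With Eb in the bass the chord is in first inversion, so the figured bass is 6.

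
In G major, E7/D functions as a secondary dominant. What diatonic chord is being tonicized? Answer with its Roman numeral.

ii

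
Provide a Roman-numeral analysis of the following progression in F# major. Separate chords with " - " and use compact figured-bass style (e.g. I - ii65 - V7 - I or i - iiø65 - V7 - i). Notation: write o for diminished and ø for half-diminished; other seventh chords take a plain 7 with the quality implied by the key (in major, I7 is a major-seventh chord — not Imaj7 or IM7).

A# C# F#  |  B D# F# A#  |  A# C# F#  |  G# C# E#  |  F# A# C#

I6 - IV7 - I6 - V64 - I

A#-C#-F# has root F#, degree 1 in F# major, so I6.
B-D#-F#-A# has root B, degree 4 in F# major, so IV7.
A#-C#-F#: root F# is the tonic; major triad there is I6.
G#-C#-E#: major triad on C# = scale degree 5 → V64.
F#-A#-C#: major triad on F# = scale degree 1 → I.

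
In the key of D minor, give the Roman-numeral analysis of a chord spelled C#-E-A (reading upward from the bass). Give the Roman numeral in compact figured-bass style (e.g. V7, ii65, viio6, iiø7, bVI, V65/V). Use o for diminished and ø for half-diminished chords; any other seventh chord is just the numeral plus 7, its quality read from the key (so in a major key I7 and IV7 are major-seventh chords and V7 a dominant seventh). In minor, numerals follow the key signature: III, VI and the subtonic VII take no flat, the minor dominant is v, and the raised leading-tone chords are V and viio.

Stacked in thirds the chord is A-C#-E: a major triad on A.
A is scale degree 5 in D minor, and a major triad on that degree is written V.
With C# in the bass the chord is in first inversion, so the figured bass is 6.

V6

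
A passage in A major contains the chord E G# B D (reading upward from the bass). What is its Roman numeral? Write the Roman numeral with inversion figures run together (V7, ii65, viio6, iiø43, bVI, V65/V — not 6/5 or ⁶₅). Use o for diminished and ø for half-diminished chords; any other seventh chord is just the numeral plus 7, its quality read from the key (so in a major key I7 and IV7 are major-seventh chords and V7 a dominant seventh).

V7

The pitches E-G#-B-D form a dominant seventh chord rooted on E.
E is scale degree 5 in A major, and a dominant seventh chord on that degree is written V7.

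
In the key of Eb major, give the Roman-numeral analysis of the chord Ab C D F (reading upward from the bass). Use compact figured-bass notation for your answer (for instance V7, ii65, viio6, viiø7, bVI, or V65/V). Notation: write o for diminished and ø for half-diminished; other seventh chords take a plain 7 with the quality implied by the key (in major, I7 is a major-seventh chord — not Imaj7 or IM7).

The pitches D-F-Ab-C form a half-diminished seventh chord rooted on D.
In Eb major, D is the leading tone; the diatonic half-diminished seventh chord there is viiø7.
With Ab in the bass the chord is in second inversion, so the figured bass is 43.

viiø43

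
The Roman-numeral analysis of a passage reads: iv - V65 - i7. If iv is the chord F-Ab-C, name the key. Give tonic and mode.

C minor

The anchor chord is a minor triad on F, labeled iv.
Counting down 3 scale steps from F places the tonic on C; a minor triad on degree 4 is diatonic only in minor.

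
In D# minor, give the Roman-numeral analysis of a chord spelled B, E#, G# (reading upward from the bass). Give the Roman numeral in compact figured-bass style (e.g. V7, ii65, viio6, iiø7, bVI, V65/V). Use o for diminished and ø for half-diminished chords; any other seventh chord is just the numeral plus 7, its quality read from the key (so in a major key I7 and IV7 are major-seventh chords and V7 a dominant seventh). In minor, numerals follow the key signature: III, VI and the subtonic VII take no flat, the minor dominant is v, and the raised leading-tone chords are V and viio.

iio64

The pitches E#-G#-B form a diminished triad rooted on E#.
E# is scale degree 2 in D# minor, and a diminished triad on that degree is written iio.
With B in the bass the chord is in second inversion, so the figured bass is 64.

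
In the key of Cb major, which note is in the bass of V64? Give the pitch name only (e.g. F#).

Db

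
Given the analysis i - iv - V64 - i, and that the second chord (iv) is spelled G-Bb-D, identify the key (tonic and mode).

D minor

The chord Gm is a minor triad rooted on G; its label is iv.
If G is scale degree 4 and the mode makes that degree carry a minor triad, the tonic is D and the mode is minor.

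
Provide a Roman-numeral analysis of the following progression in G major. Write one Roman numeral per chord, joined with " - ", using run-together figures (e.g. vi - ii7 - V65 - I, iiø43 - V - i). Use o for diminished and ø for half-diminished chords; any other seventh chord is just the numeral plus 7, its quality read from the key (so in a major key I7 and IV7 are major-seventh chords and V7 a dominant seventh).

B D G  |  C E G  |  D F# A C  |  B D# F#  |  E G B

B-D-G has root G, degree 1 in G major, so I6.
C-E-G has root C, degree 4 in G major, so IV.
D-F#-A-C: dominant seventh chord on D = scale degree 5 → V7.
B-D#-F# is the secondary dominant of vi (major triad on B): V/vi.
E-G-B: root E is the submediant; minor triad there is vi.

I6 - IV - V7 - V/vi - vi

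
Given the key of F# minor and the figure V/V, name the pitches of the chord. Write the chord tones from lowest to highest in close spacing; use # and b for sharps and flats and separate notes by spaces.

G# B# D#

V/V is a secondary dominant — the dominant triad of V. V in F# minor is C#, so the applied chord's root is G#, a perfect fifth above.
Building a major triad on G# gives G#-B#-D#.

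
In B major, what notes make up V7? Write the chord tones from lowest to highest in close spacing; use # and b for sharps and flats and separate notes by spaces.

F# A# C# E

The numeral's case and figure indicate a dominant seventh chord. In B major its root, scale degree 5, is F#.
That chord is spelled F#-A#-C#-E.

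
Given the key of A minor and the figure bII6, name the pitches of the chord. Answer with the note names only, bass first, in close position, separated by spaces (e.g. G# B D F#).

D F Bb

Scale degree 2 in A minor is B; lowering it a half step gives Bb. bII6 is the Neapolitan sixth — a major triad on the lowered second degree, here in its customary first inversion.
So the chord is Bb-D-F.
The figured bass 6 indicates first inversion, placing the third (D) in the bass: D-F-Bb.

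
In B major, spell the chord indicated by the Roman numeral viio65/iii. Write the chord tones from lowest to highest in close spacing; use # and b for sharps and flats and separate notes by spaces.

E# G# B C##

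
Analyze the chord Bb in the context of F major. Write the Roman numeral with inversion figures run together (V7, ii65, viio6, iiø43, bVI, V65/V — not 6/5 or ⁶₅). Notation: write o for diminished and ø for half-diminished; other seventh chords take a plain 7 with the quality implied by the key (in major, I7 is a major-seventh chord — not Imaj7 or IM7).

IV

Stacked in thirds the chord is Bb-D-F: a major triad on Bb.
Bb is scale degree 4 in F major, and a major triad on that degree is written IV.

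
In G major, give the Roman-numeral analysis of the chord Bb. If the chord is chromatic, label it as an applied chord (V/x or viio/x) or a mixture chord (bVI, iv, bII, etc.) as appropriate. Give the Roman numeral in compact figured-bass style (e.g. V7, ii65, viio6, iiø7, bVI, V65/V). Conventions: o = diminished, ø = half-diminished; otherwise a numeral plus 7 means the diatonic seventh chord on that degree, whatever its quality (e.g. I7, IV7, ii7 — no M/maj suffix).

bIII

The pitches Bb-D-F form a major triad rooted on Bb.
Bb is the lowered third degree of G major (diatonic 3 would be B). This is a major triad on the lowered third degree, borrowed from the parallel minor.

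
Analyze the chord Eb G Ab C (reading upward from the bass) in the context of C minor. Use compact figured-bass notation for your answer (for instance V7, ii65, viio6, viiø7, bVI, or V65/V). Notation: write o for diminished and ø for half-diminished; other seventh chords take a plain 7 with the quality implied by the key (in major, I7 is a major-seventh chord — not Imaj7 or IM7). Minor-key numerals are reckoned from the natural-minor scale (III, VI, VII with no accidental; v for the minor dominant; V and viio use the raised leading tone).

VI43

Stacked in thirds the chord is Ab-C-Eb-G: a major seventh chord on Ab.
In C minor, Ab is the submediant; the diatonic major seventh chord there is VI7.
With Eb in the bass the chord is in second inversion, so the figured bass is 43.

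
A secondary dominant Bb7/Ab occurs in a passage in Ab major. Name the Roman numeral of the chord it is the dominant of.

The chord is a dominant seventh chord on Bb.
A dominant resolves down a perfect fifth: Bb → Eb. In Ab major, Eb is scale degree 5, i.e. V.

V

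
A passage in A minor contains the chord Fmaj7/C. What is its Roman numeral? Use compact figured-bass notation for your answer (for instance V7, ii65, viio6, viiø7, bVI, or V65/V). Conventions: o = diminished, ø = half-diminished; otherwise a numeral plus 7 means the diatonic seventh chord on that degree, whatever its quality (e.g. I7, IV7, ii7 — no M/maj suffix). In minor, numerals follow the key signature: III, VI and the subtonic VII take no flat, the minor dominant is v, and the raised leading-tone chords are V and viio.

VI43

Stacked in thirds the chord is F-A-C-E: a major seventh chord on F.
F is scale degree 6 in A minor, and a major seventh chord on that degree is written VI7.
With C in the bass the chord is in second inversion, so the figured bass is 43.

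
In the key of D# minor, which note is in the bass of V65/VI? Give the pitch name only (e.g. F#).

A#

The applied chord V65/VI is rooted on F#: F#-A#-C#-E.
The figure 65 means first inversion — the third is in the bass.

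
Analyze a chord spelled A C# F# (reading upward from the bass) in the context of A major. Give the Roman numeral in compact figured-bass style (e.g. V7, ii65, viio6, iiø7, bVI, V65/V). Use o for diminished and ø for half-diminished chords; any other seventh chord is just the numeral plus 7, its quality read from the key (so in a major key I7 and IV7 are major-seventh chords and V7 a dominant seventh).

Stacked in thirds the chord is F#-A-C#: a minor triad on F#.
F# is scale degree 6 in A major, and a minor triad on that degree is written vi.
With A in the bass the chord is in first inversion, so the figured bass is 6.

vi6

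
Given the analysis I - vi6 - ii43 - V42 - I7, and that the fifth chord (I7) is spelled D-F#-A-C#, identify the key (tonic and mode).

I7 is given as D-F#-A-C# — a major seventh chord with root D.
If D is scale degree 1 and the mode makes that degree carry a major seventh chord, the tonic is D and the mode is major.

D major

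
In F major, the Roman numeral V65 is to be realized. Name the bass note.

E

V in F major has root C; the chord is C-E-G-Bb.
The figure 65 means first inversion — the third is in the bass.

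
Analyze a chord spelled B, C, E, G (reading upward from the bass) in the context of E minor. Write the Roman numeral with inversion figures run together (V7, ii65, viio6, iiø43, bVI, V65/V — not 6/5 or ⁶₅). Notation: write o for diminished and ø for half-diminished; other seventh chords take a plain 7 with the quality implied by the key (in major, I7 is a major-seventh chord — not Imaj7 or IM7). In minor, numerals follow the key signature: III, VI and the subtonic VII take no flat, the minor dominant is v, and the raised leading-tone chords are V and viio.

The pitches C-E-G-B form a major seventh chord rooted on C.
In E minor, C is the submediant; the diatonic major seventh chord there is VI7.
With B in the bass the chord is in third inversion, so the figured bass is 42.

VI42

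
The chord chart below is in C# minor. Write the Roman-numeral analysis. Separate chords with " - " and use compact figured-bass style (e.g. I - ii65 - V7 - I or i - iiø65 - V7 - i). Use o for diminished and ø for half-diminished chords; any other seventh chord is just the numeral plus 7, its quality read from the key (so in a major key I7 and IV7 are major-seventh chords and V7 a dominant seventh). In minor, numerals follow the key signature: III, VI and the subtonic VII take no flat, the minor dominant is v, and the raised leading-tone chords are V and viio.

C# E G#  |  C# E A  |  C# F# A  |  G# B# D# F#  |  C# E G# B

i - VI6 - iv64 - V7 - i7

C#-E-G# has root C#, degree 1 in C# minor, so i.
C#-E-A: major triad on A = scale degree 6 → VI6.
C#-F#-A: root F# is the subdominant; minor triad there is iv64.
G#-B#-D#-F#: root G# is the dominant; dominant seventh chord there is V7.
C#-E-G#-B has root C#, degree 1 in C# minor, so i7.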